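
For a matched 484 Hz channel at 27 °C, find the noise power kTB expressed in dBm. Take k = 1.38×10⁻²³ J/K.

T = 27 °C + 273.15 = 300.15 K
P_n = kTB = 1.38×10⁻²³ × 300.15 × 4.84×10² = 2.00×10⁻¹⁸ W
In dBm: 10 log₁₀(2.00×10⁻¹⁸ / 10⁻³) = −147.0 dBm

−147.0 dBm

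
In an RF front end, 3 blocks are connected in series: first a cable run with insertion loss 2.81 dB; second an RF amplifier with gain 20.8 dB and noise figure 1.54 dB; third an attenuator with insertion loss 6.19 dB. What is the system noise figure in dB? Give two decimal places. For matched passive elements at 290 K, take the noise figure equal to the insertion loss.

Convert to linear (a loss of L dB is a gain of −L dB): F_i = 10^(NF_i/10), G_i = 10^(G_i,dB/10)
  Stage 1: F_1 = 10^(2.81/10) = 1.910, G_1 = 10^(−2.81/10) = 0.5236
  Stage 2: F_2 = 10^(1.54/10) = 1.426, G_2 = 10^(20.8/10) = 120.2
  Stage 3: F_3 = 10^(6.19/10) = 4.159, G_3 = 10^(−6.19/10) = 0.2404
Friis cascade:
  F = 1.910 + (1.426 − 1)/0.5236 + (4.159 − 1)/62.95 = 2.773
NF = 10 log₁₀(2.773) = 4.43 dB

4.43 dB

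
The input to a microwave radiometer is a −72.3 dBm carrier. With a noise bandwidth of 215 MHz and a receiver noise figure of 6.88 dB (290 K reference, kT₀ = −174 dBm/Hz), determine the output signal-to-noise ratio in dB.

11.5 dB

Noise floor: N = −174 + 10 log₁₀(B) + NF
10 log₁₀(2.15×10⁸) = 83.32 dB
N = −174 + 83.32 + 6.88 = −83.80 dBm
SNR = P_sig − N = −72.3 − (−83.80) = 11.50 dB → 11.5 dB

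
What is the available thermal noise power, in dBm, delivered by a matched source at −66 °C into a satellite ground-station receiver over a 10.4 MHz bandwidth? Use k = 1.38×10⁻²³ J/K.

T = −66 °C + 273.15 = 207.15 K
P_n = kTB = 1.38×10⁻²³ × 207.15 × 1.04×10⁷ = 2.97×10⁻¹⁴ W
In dBm: 10 log₁₀(2.97×10⁻¹⁴ / 10⁻³) = −105.3 dBm

−105.3 dBm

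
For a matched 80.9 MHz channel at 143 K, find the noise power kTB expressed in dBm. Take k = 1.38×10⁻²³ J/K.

−98.0 dBm

P_n = kTB = 1.38×10⁻²³ × 143 × 8.09×10⁷ = 1.60×10⁻¹³ W
In dBm: 10 log₁₀(1.60×10⁻¹³ / 10⁻³) = −98.0 dBm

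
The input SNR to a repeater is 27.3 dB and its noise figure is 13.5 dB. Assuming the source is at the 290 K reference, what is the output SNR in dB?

13.8 dB

By definition F = SNR_in/SNR_out, so in dB: SNR_out = SNR_in − NF
SNR_out = 27.3 − 13.5 = 13.8 dB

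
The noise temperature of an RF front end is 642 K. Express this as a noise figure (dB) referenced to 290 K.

F = 1 + T_e/T₀ = 1 + 642/290 = 3.21379
NF = 10 log₁₀(3.21379) = 5.07 dB

5.07 dB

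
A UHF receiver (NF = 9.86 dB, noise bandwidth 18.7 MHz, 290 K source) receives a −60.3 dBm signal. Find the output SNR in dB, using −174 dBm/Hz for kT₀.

Noise floor: N = −174 + 10 log₁₀(B) + NF
10 log₁₀(1.87×10⁷) = 72.72 dB
N = −174 + 72.72 + 9.86 = −91.42 dBm
SNR = P_sig − N = −60.3 − (−91.42) = 31.12 dB → 31.1 dB

31.1 dB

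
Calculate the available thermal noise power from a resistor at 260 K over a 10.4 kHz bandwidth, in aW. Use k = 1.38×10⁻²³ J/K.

37.3 aW

P_n = kTB = 1.38×10⁻²³ × 260 × 1.04×10⁴ = 3.73×10⁻¹⁷ W = 37.3 aW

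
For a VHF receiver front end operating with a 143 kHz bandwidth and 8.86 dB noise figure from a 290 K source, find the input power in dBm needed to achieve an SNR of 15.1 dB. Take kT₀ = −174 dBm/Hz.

−98.5 dBm

Sensitivity = −174 + 10 log₁₀(B) + NF + SNR_min
= −174 + 51.55 + 8.86 + 15.1
= −98.49 dBm → −98.5 dBm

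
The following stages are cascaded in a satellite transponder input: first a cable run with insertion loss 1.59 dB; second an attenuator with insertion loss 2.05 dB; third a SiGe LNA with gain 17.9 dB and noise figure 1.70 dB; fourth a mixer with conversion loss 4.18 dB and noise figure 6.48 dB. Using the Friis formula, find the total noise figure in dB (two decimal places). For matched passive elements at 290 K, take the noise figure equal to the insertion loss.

5.50 dB

Convert to linear (a loss of L dB is a gain of −L dB): F_i = 10^(NF_i/10), G_i = 10^(G_i,dB/10)
  Stage 1: F_1 = 10^(1.59/10) = 1.442, G_1 = 10^(−1.59/10) = 0.6934
  Stage 2: F_2 = 10^(2.05/10) = 1.603, G_2 = 10^(−2.05/10) = 0.6237
  Stage 3: F_3 = 10^(1.70/10) = 1.479, G_3 = 10^(17.9/10) = 61.66
  Stage 4: F_4 = 10^(6.48/10) = 4.446, G_4 = 10^(−4.18/10) = 0.3819
Friis cascade:
  F = 1.442 + (1.603 − 1)/0.6934 + (1.479 − 1)/0.4325 + (4.446 − 1)/26.67 = 3.549
NF = 10 log₁₀(3.549) = 5.50 dB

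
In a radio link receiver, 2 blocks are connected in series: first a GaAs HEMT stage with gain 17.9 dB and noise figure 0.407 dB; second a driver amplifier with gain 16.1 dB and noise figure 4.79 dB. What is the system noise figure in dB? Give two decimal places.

Convert to linear (a loss of L dB is a gain of −L dB): F_i = 10^(NF_i/10), G_i = 10^(G_i,dB/10)
  Stage 1: F_1 = 10^(0.407/10) = 1.098, G_1 = 10^(17.9/10) = 61.66
  Stage 2: F_2 = 10^(4.79/10) = 3.013, G_2 = 10^(16.1/10) = 40.74
Friis cascade:
  F = 1.098 + (3.013 − 1)/61.66 = 1.131
NF = 10 log₁₀(1.131) = 0.53 dB

0.53 dB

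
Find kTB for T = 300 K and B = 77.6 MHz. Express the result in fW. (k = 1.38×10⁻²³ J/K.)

P_n = kTB = 1.38×10⁻²³ × 300 × 7.76×10⁷ = 3.21×10⁻¹³ W = 321 fW

321 fW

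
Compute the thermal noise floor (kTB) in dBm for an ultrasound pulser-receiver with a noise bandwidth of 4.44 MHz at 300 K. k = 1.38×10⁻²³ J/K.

−107.4 dBm

P_n = kTB = 1.38×10⁻²³ × 300 × 4.44×10⁶ = 1.84×10⁻¹⁴ W
In dBm: 10 log₁₀(1.84×10⁻¹⁴ / 10⁻³) = −107.4 dBm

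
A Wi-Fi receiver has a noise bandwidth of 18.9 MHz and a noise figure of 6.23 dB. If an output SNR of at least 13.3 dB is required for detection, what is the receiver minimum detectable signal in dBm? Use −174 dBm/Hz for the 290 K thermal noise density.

−81.7 dBm

Sensitivity = −174 + 10 log₁₀(B) + NF + SNR_min
= −174 + 72.76 + 6.23 + 13.3
= −81.71 dBm → −81.7 dBm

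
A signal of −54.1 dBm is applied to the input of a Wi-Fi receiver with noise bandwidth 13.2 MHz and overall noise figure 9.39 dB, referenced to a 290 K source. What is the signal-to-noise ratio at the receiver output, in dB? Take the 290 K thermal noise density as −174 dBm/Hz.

Noise floor: N = −174 + 10 log₁₀(B) + NF
10 log₁₀(1.32×10⁷) = 71.21 dB
N = −174 + 71.21 + 9.39 = −93.40 dBm
SNR = P_sig − N = −54.1 − (−93.40) = 39.30 dB → 39.3 dB

39.3 dB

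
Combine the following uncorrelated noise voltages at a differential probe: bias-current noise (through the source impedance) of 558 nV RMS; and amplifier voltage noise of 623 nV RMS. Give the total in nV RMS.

836 nV

Uncorrelated sources add in power (mean-square): V_tot = √(ΣV_i²)
V_tot = √[(5.58×10⁻⁷)² + (6.23×10⁻⁷)²] = 8.36×10⁻⁷ V = 836 nV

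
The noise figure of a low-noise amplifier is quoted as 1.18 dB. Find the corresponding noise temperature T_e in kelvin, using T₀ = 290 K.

90.5 K

F = 10^(1.18/10) = 1.3122
T_e = (F − 1)·T₀ = (1.3122 − 1) × 290 = 90.5 K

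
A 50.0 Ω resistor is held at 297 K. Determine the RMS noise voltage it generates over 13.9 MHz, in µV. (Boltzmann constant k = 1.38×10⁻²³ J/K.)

3.38 µV

V_n = √(4kTRB)
4kTRB = 4 × 1.38×10⁻²³ × 297 × 5.00×10¹ × 1.39×10⁷ = 1.14×10⁻¹¹ V²
V_n = √(1.14×10⁻¹¹) = 3.38×10⁻⁶ V = 3.38 µV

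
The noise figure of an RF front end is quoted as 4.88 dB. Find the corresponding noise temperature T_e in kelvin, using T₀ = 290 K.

602 K

F = 10^(4.88/10) = 3.0761
T_e = (F − 1)·T₀ = (3.0761 − 1) × 290 = 602 K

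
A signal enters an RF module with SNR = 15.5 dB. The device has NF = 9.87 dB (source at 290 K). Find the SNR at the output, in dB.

By definition F = SNR_in/SNR_out, so in dB: SNR_out = SNR_in − NF
SNR_out = 15.5 − 9.87 = 5.63 dB

5.63 dB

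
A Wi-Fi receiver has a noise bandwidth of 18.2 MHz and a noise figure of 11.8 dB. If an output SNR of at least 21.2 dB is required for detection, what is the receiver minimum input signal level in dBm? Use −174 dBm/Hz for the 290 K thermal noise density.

Sensitivity = −174 + 10 log₁₀(B) + NF + SNR_min
= −174 + 72.6 + 11.8 + 21.2
= −68.4 dBm → −68.4 dBm

−68.4 dBm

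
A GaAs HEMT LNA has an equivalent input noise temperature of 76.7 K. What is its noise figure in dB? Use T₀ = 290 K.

F = 1 + T_e/T₀ = 1 + 76.7/290 = 1.26448
NF = 10 log₁₀(1.26448) = 1.02 dB

1.02 dB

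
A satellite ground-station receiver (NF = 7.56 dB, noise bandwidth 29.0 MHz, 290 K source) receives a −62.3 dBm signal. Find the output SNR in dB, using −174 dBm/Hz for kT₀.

Noise floor: N = −174 + 10 log₁₀(B) + NF
10 log₁₀(2.90×10⁷) = 74.62 dB
N = −174 + 74.62 + 7.56 = −91.82 dBm
SNR = P_sig − N = −62.3 − (−91.82) = 29.52 dB → 29.5 dB

29.5 dB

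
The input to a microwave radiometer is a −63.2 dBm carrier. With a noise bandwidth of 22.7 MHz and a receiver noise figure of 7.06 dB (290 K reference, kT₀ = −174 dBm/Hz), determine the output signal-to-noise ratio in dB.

Noise floor: N = −174 + 10 log₁₀(B) + NF
10 log₁₀(2.27×10⁷) = 73.56 dB
N = −174 + 73.56 + 7.06 = −93.38 dBm
SNR = P_sig − N = −63.2 − (−93.38) = 30.18 dB → 30.2 dB

30.2 dB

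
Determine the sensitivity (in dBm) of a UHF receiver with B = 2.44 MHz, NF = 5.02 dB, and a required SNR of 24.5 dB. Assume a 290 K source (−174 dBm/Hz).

Sensitivity = −174 + 10 log₁₀(B) + NF + SNR_min
= −174 + 63.87 + 5.02 + 24.5
= −80.61 dBm → −80.6 dBm

−80.6 dBm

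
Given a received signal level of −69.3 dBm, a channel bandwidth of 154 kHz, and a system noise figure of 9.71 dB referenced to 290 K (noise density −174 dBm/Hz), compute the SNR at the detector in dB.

43.1 dB

Noise floor: N = −174 + 10 log₁₀(B) + NF
10 log₁₀(1.54×10⁵) = 51.88 dB
N = −174 + 51.88 + 9.71 = −112.41 dBm
SNR = P_sig − N = −69.3 − (−112.41) = 43.11 dB → 43.1 dB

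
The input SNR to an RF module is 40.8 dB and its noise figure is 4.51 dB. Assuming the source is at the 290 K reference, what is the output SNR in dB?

By definition F = SNR_in/SNR_out, so in dB: SNR_out = SNR_in − NF
SNR_out = 40.8 − 4.51 = 36.29 dB

36.29 dB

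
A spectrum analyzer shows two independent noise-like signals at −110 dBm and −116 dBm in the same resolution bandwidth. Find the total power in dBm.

Convert to linear, add, convert back:
P₁ = 1.00×10⁻¹⁴ W, P₂ = 2.51×10⁻¹⁵ W
P_tot = 1.25×10⁻¹⁴ W → 10 log₁₀(P_tot / 10⁻³) = −109.0 dBm

−109.0 dBm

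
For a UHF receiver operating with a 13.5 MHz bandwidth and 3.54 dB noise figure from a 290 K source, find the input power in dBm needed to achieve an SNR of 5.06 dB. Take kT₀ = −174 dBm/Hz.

Sensitivity = −174 + 10 log₁₀(B) + NF + SNR_min
= −174 + 71.3 + 3.54 + 5.06
= −94.10 dBm → −94.1 dBm

−94.1 dBm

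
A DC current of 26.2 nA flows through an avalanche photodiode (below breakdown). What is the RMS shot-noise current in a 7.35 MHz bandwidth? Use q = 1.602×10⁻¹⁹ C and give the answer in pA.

248 pA

I_n = √(2qI·B)
2qI·B = 2 × 1.602×10⁻¹⁹ × 2.62×10⁻⁸ × 7.35×10⁶ = 6.17×10⁻²⁰ A²
I_n = √(6.17×10⁻²⁰) = 2.48×10⁻¹⁰ A = 248 pA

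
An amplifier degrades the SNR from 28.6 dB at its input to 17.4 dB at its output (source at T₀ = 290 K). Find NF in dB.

NF (dB) = SNR_in(dB) − SNR_out(dB) when the source is at T₀
NF = 28.6 − 17.4 = 11.2 dB

11.2 dB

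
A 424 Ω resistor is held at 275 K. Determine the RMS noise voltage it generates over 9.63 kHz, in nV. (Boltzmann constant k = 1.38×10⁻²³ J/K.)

249 nV

V_n = √(4kTRB)
4kTRB = 4 × 1.38×10⁻²³ × 275 × 4.24×10² × 9.63×10³ = 6.20×10⁻¹⁴ V²
V_n = √(6.20×10⁻¹⁴) = 2.49×10⁻⁷ V = 249 nV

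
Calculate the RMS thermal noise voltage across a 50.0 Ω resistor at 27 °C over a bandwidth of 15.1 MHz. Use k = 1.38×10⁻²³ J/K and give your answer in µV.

T = 27 °C + 273.15 = 300.15 K
V_n = √(4kTRB)
4kTRB = 4 × 1.38×10⁻²³ × 300.15 × 5.00×10¹ × 1.51×10⁷ = 1.25×10⁻¹¹ V²
V_n = √(1.25×10⁻¹¹) = 3.54×10⁻⁶ V = 3.54 µV

3.54 µV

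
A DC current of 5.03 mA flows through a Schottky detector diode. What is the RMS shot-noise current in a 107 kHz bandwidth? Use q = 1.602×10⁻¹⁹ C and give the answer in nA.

13.1 nA

I_n = √(2qI·B)
2qI·B = 2 × 1.602×10⁻¹⁹ × 5.03×10⁻³ × 1.07×10⁵ = 1.72×10⁻¹⁶ A²
I_n = √(1.72×10⁻¹⁶) = 1.31×10⁻⁸ A = 13.1 nA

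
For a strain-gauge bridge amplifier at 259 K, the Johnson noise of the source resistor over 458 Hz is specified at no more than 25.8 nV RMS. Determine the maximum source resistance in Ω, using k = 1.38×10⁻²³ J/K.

102 Ω

Johnson–Nyquist: V_n = √(4kTRB) ⇒ R = V_n² / (4kTB)
4kTB = 4 × 1.38×10⁻²³ × 259 × 4.58×10² = 6.55×10⁻¹⁸
R = (2.58×10⁻⁸)² / 6.55×10⁻¹⁸ = 1.02×10² Ω = 102 Ω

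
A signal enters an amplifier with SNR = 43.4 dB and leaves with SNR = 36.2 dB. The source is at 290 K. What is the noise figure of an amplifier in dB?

NF (dB) = SNR_in(dB) − SNR_out(dB) when the source is at T₀
NF = 43.4 − 36.2 = 7.2 dB

7.2 dB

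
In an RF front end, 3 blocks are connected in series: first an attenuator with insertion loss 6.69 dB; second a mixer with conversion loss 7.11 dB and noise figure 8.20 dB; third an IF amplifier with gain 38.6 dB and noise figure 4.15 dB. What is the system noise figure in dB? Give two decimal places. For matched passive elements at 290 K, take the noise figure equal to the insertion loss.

18.40 dB

Convert to linear (a loss of L dB is a gain of −L dB): F_i = 10^(NF_i/10), G_i = 10^(G_i,dB/10)
  Stage 1: F_1 = 10^(6.69/10) = 4.667, G_1 = 10^(−6.69/10) = 0.2143
  Stage 2: F_2 = 10^(8.20/10) = 6.607, G_2 = 10^(−7.11/10) = 0.1945
  Stage 3: F_3 = 10^(4.15/10) = 2.600, G_3 = 10^(38.6/10) = 7244
Friis cascade:
  F = 4.667 + (6.607 − 1)/0.2143 + (2.600 − 1)/0.04169 = 69.22
NF = 10 log₁₀(69.22) = 18.40 dB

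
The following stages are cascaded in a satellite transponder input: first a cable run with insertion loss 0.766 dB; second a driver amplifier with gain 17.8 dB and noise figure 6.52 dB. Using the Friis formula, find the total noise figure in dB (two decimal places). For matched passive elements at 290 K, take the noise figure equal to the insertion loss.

Convert to linear (a loss of L dB is a gain of −L dB): F_i = 10^(NF_i/10), G_i = 10^(G_i,dB/10)
  Stage 1: F_1 = 10^(0.766/10) = 1.193, G_1 = 10^(−0.766/10) = 0.8383
  Stage 2: F_2 = 10^(6.52/10) = 4.487, G_2 = 10^(17.8/10) = 60.26
Friis cascade:
  F = 1.193 + (4.487 − 1)/0.8383 = 5.353
NF = 10 log₁₀(5.353) = 7.29 dB

7.29 dB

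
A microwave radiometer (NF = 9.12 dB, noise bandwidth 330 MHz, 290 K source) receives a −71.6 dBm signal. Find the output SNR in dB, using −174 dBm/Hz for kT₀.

8.1 dB

Noise floor: N = −174 + 10 log₁₀(B) + NF
10 log₁₀(3.30×10⁸) = 85.19 dB
N = −174 + 85.19 + 9.12 = −79.69 dBm
SNR = P_sig − N = −71.6 − (−79.69) = 8.09 dB → 8.1 dB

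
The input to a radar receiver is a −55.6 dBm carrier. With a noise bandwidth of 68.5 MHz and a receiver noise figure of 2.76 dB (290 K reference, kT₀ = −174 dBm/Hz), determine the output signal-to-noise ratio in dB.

Noise floor: N = −174 + 10 log₁₀(B) + NF
10 log₁₀(6.85×10⁷) = 78.36 dB
N = −174 + 78.36 + 2.76 = −92.88 dBm
SNR = P_sig − N = −55.6 − (−92.88) = 37.28 dB → 37.3 dB

37.3 dB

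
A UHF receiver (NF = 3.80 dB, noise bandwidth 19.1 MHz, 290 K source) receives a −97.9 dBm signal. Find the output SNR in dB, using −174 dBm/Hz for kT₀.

Noise floor: N = −174 + 10 log₁₀(B) + NF
10 log₁₀(1.91×10⁷) = 72.81 dB
N = −174 + 72.81 + 3.80 = −97.39 dBm
SNR = P_sig − N = −97.9 − (−97.39) = −0.51 dB → −0.5 dB

−0.5 dB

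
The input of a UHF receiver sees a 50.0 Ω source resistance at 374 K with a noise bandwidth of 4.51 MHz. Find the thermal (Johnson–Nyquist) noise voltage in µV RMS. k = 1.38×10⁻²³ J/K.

2.16 µV

V_n = √(4kTRB)
4kTRB = 4 × 1.38×10⁻²³ × 374 × 5.00×10¹ × 4.51×10⁶ = 4.66×10⁻¹² V²
V_n = √(4.66×10⁻¹²) = 2.16×10⁻⁶ V = 2.16 µV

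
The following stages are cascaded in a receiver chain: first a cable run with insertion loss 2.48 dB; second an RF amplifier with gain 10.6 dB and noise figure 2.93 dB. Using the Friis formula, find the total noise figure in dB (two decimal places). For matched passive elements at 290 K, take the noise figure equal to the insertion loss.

5.41 dB

Convert to linear (a loss of L dB is a gain of −L dB): F_i = 10^(NF_i/10), G_i = 10^(G_i,dB/10)
  Stage 1: F_1 = 10^(2.48/10) = 1.770, G_1 = 10^(−2.48/10) = 0.5649
  Stage 2: F_2 = 10^(2.93/10) = 1.963, G_2 = 10^(10.6/10) = 11.48
Friis cascade:
  F = 1.770 + (1.963 − 1)/0.5649 = 3.475
NF = 10 log₁₀(3.475) = 5.41 dB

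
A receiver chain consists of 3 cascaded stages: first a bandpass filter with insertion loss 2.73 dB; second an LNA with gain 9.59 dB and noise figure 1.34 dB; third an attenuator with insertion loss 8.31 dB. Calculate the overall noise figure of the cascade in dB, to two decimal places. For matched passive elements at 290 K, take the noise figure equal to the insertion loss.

Convert to linear (a loss of L dB is a gain of −L dB): F_i = 10^(NF_i/10), G_i = 10^(G_i,dB/10)
  Stage 1: F_1 = 10^(2.73/10) = 1.875, G_1 = 10^(−2.73/10) = 0.5333
  Stage 2: F_2 = 10^(1.34/10) = 1.361, G_2 = 10^(9.59/10) = 9.099
  Stage 3: F_3 = 10^(8.31/10) = 6.776, G_3 = 10^(−8.31/10) = 0.1476
Friis cascade:
  F = 1.875 + (1.361 − 1)/0.5333 + (6.776 − 1)/4.853 = 3.743
NF = 10 log₁₀(3.743) = 5.73 dB

5.73 dB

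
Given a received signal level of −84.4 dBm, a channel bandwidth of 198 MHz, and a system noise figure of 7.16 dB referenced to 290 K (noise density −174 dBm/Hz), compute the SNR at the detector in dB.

−0.5 dB

Noise floor: N = −174 + 10 log₁₀(B) + NF
10 log₁₀(1.98×10⁸) = 82.97 dB
N = −174 + 82.97 + 7.16 = −83.87 dBm
SNR = P_sig − N = −84.4 − (−83.87) = −0.53 dB → −0.5 dB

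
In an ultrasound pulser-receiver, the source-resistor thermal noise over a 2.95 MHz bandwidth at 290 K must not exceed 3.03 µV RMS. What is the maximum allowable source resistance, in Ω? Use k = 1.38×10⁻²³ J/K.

194 Ω

Johnson–Nyquist: V_n = √(4kTRB) ⇒ R = V_n² / (4kTB)
4kTB = 4 × 1.38×10⁻²³ × 290 × 2.95×10⁶ = 4.72×10⁻¹⁴
R = (3.03×10⁻⁶)² / 4.72×10⁻¹⁴ = 1.94×10² Ω = 194 Ω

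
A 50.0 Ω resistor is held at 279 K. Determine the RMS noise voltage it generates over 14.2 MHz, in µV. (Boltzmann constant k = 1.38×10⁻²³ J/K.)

3.31 µV

V_n = √(4kTRB)
4kTRB = 4 × 1.38×10⁻²³ × 279 × 5.00×10¹ × 1.42×10⁷ = 1.09×10⁻¹¹ V²
V_n = √(1.09×10⁻¹¹) = 3.31×10⁻⁶ V = 3.31 µV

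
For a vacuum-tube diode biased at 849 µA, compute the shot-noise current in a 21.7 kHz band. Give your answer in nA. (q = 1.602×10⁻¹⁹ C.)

I_n = √(2qI·B)
2qI·B = 2 × 1.602×10⁻¹⁹ × 8.49×10⁻⁴ × 2.17×10⁴ = 5.90×10⁻¹⁸ A²
I_n = √(5.90×10⁻¹⁸) = 2.43×10⁻⁹ A = 2.43 nA

2.43 nA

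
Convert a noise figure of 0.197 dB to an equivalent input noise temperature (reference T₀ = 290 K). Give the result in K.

13.5 K

F = 10^(0.197/10) = 1.04641
T_e = (F − 1)·T₀ = (1.04641 − 1) × 290 = 13.5 K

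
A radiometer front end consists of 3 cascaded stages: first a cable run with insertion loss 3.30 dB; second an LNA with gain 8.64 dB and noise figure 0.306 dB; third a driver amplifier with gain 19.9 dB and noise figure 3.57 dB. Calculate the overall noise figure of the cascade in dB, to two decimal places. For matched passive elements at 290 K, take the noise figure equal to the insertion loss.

4.26 dB

Convert to linear (a loss of L dB is a gain of −L dB): F_i = 10^(NF_i/10), G_i = 10^(G_i,dB/10)
  Stage 1: F_1 = 10^(3.30/10) = 2.138, G_1 = 10^(−3.30/10) = 0.4677
  Stage 2: F_2 = 10^(0.306/10) = 1.073, G_2 = 10^(8.64/10) = 7.311
  Stage 3: F_3 = 10^(3.57/10) = 2.275, G_3 = 10^(19.9/10) = 97.72
Friis cascade:
  F = 2.138 + (1.073 − 1)/0.4677 + (2.275 − 1)/3.420 = 2.667
NF = 10 log₁₀(2.667) = 4.26 dB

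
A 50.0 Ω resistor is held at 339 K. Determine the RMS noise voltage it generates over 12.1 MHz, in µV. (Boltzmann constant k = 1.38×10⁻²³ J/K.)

V_n = √(4kTRB)
4kTRB = 4 × 1.38×10⁻²³ × 339 × 5.00×10¹ × 1.21×10⁷ = 1.13×10⁻¹¹ V²
V_n = √(1.13×10⁻¹¹) = 3.36×10⁻⁶ V = 3.36 µV

3.36 µV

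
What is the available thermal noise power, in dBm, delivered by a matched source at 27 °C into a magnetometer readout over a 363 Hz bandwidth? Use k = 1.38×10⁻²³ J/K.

−148.2 dBm

T = 27 °C + 273.15 = 300.15 K
P_n = kTB = 1.38×10⁻²³ × 300.15 × 3.63×10² = 1.50×10⁻¹⁸ W
In dBm: 10 log₁₀(1.50×10⁻¹⁸ / 10⁻³) = −148.2 dBm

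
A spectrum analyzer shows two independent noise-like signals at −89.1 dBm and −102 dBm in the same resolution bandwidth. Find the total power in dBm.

−88.9 dBm

Convert to linear, add, convert back:
P₁ = 1.23×10⁻¹² W, P₂ = 6.31×10⁻¹⁴ W
P_tot = 1.29×10⁻¹² W → 10 log₁₀(P_tot / 10⁻³) = −88.9 dBm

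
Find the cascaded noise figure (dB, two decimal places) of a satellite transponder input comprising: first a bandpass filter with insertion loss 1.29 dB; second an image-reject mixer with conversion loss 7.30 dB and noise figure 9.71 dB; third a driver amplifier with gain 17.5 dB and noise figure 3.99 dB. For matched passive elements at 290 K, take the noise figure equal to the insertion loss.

Convert to linear (a loss of L dB is a gain of −L dB): F_i = 10^(NF_i/10), G_i = 10^(G_i,dB/10)
  Stage 1: F_1 = 10^(1.29/10) = 1.346, G_1 = 10^(−1.29/10) = 0.7430
  Stage 2: F_2 = 10^(9.71/10) = 9.354, G_2 = 10^(−7.30/10) = 0.1862
  Stage 3: F_3 = 10^(3.99/10) = 2.506, G_3 = 10^(17.5/10) = 56.23
Friis cascade:
  F = 1.346 + (9.354 − 1)/0.7430 + (2.506 − 1)/0.1384 = 23.47
NF = 10 log₁₀(23.47) = 13.71 dB

13.71 dB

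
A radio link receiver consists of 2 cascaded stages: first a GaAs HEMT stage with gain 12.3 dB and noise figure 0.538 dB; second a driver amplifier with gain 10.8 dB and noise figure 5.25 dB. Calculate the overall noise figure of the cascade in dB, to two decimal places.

1.04 dB

Convert to linear (a loss of L dB is a gain of −L dB): F_i = 10^(NF_i/10), G_i = 10^(G_i,dB/10)
  Stage 1: F_1 = 10^(0.538/10) = 1.132, G_1 = 10^(12.3/10) = 16.98
  Stage 2: F_2 = 10^(5.25/10) = 3.350, G_2 = 10^(10.8/10) = 12.02
Friis cascade:
  F = 1.132 + (3.350 − 1)/16.98 = 1.270
NF = 10 log₁₀(1.270) = 1.04 dB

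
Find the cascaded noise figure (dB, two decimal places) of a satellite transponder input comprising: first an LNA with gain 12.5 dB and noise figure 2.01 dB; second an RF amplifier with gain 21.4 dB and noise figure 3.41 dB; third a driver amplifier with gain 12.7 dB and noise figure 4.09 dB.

2.19 dB

Convert to linear (a loss of L dB is a gain of −L dB): F_i = 10^(NF_i/10), G_i = 10^(G_i,dB/10)
  Stage 1: F_1 = 10^(2.01/10) = 1.589, G_1 = 10^(12.5/10) = 17.78
  Stage 2: F_2 = 10^(3.41/10) = 2.193, G_2 = 10^(21.4/10) = 138.0
  Stage 3: F_3 = 10^(4.09/10) = 2.564, G_3 = 10^(12.7/10) = 18.62
Friis cascade:
  F = 1.589 + (2.193 − 1)/17.78 + (2.564 − 1)/2455 = 1.656
NF = 10 log₁₀(1.656) = 2.19 dB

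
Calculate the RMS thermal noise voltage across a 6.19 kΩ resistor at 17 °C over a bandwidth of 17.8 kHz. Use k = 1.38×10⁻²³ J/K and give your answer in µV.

1.33 µV

T = 17 °C + 273.15 = 290.15 K
V_n = √(4kTRB)
4kTRB = 4 × 1.38×10⁻²³ × 290.15 × 6.19×10³ × 1.78×10⁴ = 1.76×10⁻¹² V²
V_n = √(1.76×10⁻¹²) = 1.33×10⁻⁶ V = 1.33 µV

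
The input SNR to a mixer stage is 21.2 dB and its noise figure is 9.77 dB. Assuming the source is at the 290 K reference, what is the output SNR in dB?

11.43 dB

By definition F = SNR_in/SNR_out, so in dB: SNR_out = SNR_in − NF
SNR_out = 21.2 − 9.77 = 11.43 dB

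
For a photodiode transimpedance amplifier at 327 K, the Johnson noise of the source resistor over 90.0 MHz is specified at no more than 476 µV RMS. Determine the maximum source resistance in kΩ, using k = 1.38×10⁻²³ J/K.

Johnson–Nyquist: V_n = √(4kTRB) ⇒ R = V_n² / (4kTB)
4kTB = 4 × 1.38×10⁻²³ × 327 × 9.00×10⁷ = 1.62×10⁻¹²
R = (4.76×10⁻⁴)² / 1.62×10⁻¹² = 1.39×10⁵ Ω = 139 kΩ

139 kΩ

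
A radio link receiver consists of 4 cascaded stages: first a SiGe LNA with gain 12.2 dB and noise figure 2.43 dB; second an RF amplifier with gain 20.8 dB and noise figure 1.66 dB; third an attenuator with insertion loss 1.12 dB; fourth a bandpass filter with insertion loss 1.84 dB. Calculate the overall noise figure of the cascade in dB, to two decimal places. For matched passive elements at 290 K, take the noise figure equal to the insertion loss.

Convert to linear (a loss of L dB is a gain of −L dB): F_i = 10^(NF_i/10), G_i = 10^(G_i,dB/10)
  Stage 1: F_1 = 10^(2.43/10) = 1.750, G_1 = 10^(12.2/10) = 16.60
  Stage 2: F_2 = 10^(1.66/10) = 1.466, G_2 = 10^(20.8/10) = 120.2
  Stage 3: F_3 = 10^(1.12/10) = 1.294, G_3 = 10^(−1.12/10) = 0.7727
  Stage 4: F_4 = 10^(1.84/10) = 1.528, G_4 = 10^(−1.84/10) = 0.6546
Friis cascade:
  F = 1.750 + (1.466 − 1)/16.60 + (1.294 − 1)/1995 + (1.528 − 1)/1542 = 1.778
NF = 10 log₁₀(1.778) = 2.50 dB

2.50 dB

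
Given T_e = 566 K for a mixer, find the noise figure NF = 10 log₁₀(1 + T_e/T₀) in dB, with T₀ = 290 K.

F = 1 + T_e/T₀ = 1 + 566/290 = 2.95172
NF = 10 log₁₀(2.95172) = 4.70 dB

4.70 dB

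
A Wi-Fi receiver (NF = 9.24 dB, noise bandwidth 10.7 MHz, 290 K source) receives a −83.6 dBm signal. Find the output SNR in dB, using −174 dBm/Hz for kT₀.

10.9 dB

Noise floor: N = −174 + 10 log₁₀(B) + NF
10 log₁₀(1.07×10⁷) = 70.29 dB
N = −174 + 70.29 + 9.24 = −94.47 dBm
SNR = P_sig − N = −83.6 − (−94.47) = 10.87 dB → 10.9 dB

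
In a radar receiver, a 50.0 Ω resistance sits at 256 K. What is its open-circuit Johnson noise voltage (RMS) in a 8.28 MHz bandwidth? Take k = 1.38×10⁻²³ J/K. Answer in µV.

V_n = √(4kTRB)
4kTRB = 4 × 1.38×10⁻²³ × 256 × 5.00×10¹ × 8.28×10⁶ = 5.85×10⁻¹² V²
V_n = √(5.85×10⁻¹²) = 2.42×10⁻⁶ V = 2.42 µV

2.42 µV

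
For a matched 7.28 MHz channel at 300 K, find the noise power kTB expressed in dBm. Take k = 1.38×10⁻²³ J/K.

P_n = kTB = 1.38×10⁻²³ × 300 × 7.28×10⁶ = 3.01×10⁻¹⁴ W
In dBm: 10 log₁₀(3.01×10⁻¹⁴ / 10⁻³) = −105.2 dBm

−105.2 dBm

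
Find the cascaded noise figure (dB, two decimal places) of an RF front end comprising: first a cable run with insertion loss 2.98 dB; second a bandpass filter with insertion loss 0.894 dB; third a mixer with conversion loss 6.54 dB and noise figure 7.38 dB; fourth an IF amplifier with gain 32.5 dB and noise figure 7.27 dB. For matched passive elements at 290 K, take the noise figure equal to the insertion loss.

17.85 dB

Convert to linear (a loss of L dB is a gain of −L dB): F_i = 10^(NF_i/10), G_i = 10^(G_i,dB/10)
  Stage 1: F_1 = 10^(2.98/10) = 1.986, G_1 = 10^(−2.98/10) = 0.5035
  Stage 2: F_2 = 10^(0.894/10) = 1.229, G_2 = 10^(−0.894/10) = 0.8140
  Stage 3: F_3 = 10^(7.38/10) = 5.470, G_3 = 10^(−6.54/10) = 0.2218
  Stage 4: F_4 = 10^(7.27/10) = 5.333, G_4 = 10^(32.5/10) = 1778
Friis cascade:
  F = 1.986 + (1.229 − 1)/0.5035 + (5.470 − 1)/0.4098 + (5.333 − 1)/0.09091 = 61.02
NF = 10 log₁₀(61.02) = 17.85 dB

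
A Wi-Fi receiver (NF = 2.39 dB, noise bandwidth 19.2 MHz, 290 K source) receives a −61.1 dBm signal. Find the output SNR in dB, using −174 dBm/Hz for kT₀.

Noise floor: N = −174 + 10 log₁₀(B) + NF
10 log₁₀(1.92×10⁷) = 72.83 dB
N = −174 + 72.83 + 2.39 = −98.78 dBm
SNR = P_sig − N = −61.1 − (−98.78) = 37.68 dB → 37.7 dB

37.7 dB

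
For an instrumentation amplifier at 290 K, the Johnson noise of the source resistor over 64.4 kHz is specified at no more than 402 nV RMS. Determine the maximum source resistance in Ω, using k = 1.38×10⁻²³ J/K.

157 Ω

Johnson–Nyquist: V_n = √(4kTRB) ⇒ R = V_n² / (4kTB)
4kTB = 4 × 1.38×10⁻²³ × 290 × 6.44×10⁴ = 1.03×10⁻¹⁵
R = (4.02×10⁻⁷)² / 1.03×10⁻¹⁵ = 1.57×10² Ω = 157 Ω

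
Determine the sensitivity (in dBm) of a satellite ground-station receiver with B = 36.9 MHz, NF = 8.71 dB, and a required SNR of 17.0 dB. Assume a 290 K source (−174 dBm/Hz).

Sensitivity = −174 + 10 log₁₀(B) + NF + SNR_min
= −174 + 75.67 + 8.71 + 17.0
= −72.62 dBm → −72.6 dBm

−72.6 dBm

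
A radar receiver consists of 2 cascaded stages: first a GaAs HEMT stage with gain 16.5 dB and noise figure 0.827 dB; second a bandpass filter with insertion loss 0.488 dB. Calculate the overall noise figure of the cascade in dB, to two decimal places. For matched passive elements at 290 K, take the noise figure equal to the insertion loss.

Convert to linear (a loss of L dB is a gain of −L dB): F_i = 10^(NF_i/10), G_i = 10^(G_i,dB/10)
  Stage 1: F_1 = 10^(0.827/10) = 1.210, G_1 = 10^(16.5/10) = 44.67
  Stage 2: F_2 = 10^(0.488/10) = 1.119, G_2 = 10^(−0.488/10) = 0.8937
Friis cascade:
  F = 1.210 + (1.119 − 1)/44.67 = 1.212
NF = 10 log₁₀(1.212) = 0.84 dB

0.84 dB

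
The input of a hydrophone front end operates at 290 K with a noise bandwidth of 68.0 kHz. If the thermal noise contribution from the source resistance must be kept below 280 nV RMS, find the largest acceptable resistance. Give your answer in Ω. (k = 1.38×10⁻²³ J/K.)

Johnson–Nyquist: V_n = √(4kTRB) ⇒ R = V_n² / (4kTB)
4kTB = 4 × 1.38×10⁻²³ × 290 × 6.80×10⁴ = 1.09×10⁻¹⁵
R = (2.80×10⁻⁷)² / 1.09×10⁻¹⁵ = 7.20×10¹ Ω = 72.0 Ω

72.0 Ω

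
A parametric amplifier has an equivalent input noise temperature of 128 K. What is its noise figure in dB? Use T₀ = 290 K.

1.59 dB

F = 1 + T_e/T₀ = 1 + 128/290 = 1.44138
NF = 10 log₁₀(1.44138) = 1.59 dB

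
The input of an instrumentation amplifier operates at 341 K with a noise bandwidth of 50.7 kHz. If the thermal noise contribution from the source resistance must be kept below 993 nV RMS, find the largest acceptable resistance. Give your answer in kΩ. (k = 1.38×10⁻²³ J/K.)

1.03 kΩ

Johnson–Nyquist: V_n = √(4kTRB) ⇒ R = V_n² / (4kTB)
4kTB = 4 × 1.38×10⁻²³ × 341 × 5.07×10⁴ = 9.54×10⁻¹⁶
R = (9.93×10⁻⁷)² / 9.54×10⁻¹⁶ = 1.03×10³ Ω = 1.03 kΩ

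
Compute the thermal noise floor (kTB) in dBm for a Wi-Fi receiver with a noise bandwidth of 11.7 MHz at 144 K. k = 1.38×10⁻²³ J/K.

−106.3 dBm

P_n = kTB = 1.38×10⁻²³ × 144 × 1.17×10⁷ = 2.33×10⁻¹⁴ W
In dBm: 10 log₁₀(2.33×10⁻¹⁴ / 10⁻³) = −106.3 dBm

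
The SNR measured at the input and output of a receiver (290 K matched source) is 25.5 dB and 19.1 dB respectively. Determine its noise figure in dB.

NF (dB) = SNR_in(dB) − SNR_out(dB) when the source is at T₀
NF = 25.5 − 19.1 = 6.4 dB

6.4 dB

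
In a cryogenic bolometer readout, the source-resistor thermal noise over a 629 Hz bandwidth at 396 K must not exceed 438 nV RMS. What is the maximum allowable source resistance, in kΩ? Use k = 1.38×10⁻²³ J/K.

14.0 kΩ

Johnson–Nyquist: V_n = √(4kTRB) ⇒ R = V_n² / (4kTB)
4kTB = 4 × 1.38×10⁻²³ × 396 × 6.29×10² = 1.37×10⁻¹⁷
R = (4.38×10⁻⁷)² / 1.37×10⁻¹⁷ = 1.40×10⁴ Ω = 14.0 kΩ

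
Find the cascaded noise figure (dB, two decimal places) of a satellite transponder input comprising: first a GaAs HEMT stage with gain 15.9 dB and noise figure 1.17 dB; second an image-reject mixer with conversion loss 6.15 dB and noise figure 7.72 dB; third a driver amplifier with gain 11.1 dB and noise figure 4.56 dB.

2.13 dB

Convert to linear (a loss of L dB is a gain of −L dB): F_i = 10^(NF_i/10), G_i = 10^(G_i,dB/10)
  Stage 1: F_1 = 10^(1.17/10) = 1.309, G_1 = 10^(15.9/10) = 38.90
  Stage 2: F_2 = 10^(7.72/10) = 5.916, G_2 = 10^(−6.15/10) = 0.2427
  Stage 3: F_3 = 10^(4.56/10) = 2.858, G_3 = 10^(11.1/10) = 12.88
Friis cascade:
  F = 1.309 + (5.916 − 1)/38.90 + (2.858 − 1)/9.441 = 1.632
NF = 10 log₁₀(1.632) = 2.13 dB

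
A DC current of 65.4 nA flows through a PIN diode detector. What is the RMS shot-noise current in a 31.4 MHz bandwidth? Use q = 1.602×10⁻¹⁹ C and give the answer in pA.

811 pA

I_n = √(2qI·B)
2qI·B = 2 × 1.602×10⁻¹⁹ × 6.54×10⁻⁸ × 3.14×10⁷ = 6.58×10⁻¹⁹ A²
I_n = √(6.58×10⁻¹⁹) = 8.11×10⁻¹⁰ A = 811 pA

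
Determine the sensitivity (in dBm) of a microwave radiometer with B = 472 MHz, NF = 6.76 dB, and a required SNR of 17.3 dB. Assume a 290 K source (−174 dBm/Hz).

−63.2 dBm

Sensitivity = −174 + 10 log₁₀(B) + NF + SNR_min
= −174 + 86.74 + 6.76 + 17.3
= −63.20 dBm → −63.2 dBm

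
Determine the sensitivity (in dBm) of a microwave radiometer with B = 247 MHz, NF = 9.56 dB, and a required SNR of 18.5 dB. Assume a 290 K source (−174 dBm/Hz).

Sensitivity = −174 + 10 log₁₀(B) + NF + SNR_min
= −174 + 83.93 + 9.56 + 18.5
= −62.01 dBm → −62.0 dBm

−62.0 dBm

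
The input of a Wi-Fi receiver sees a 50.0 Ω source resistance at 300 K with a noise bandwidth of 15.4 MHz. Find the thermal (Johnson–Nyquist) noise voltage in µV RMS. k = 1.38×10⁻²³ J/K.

V_n = √(4kTRB)
4kTRB = 4 × 1.38×10⁻²³ × 300 × 5.00×10¹ × 1.54×10⁷ = 1.28×10⁻¹¹ V²
V_n = √(1.28×10⁻¹¹) = 3.57×10⁻⁶ V = 3.57 µV

3.57 µV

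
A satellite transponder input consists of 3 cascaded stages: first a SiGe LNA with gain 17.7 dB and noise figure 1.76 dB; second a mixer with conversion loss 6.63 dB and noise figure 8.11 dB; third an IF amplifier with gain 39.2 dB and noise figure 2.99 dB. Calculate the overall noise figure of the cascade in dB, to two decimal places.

Convert to linear (a loss of L dB is a gain of −L dB): F_i = 10^(NF_i/10), G_i = 10^(G_i,dB/10)
  Stage 1: F_1 = 10^(1.76/10) = 1.500, G_1 = 10^(17.7/10) = 58.88
  Stage 2: F_2 = 10^(8.11/10) = 6.471, G_2 = 10^(−6.63/10) = 0.2173
  Stage 3: F_3 = 10^(2.99/10) = 1.991, G_3 = 10^(39.2/10) = 8318
Friis cascade:
  F = 1.500 + (6.471 − 1)/58.88 + (1.991 − 1)/12.79 = 1.670
NF = 10 log₁₀(1.670) = 2.23 dB

2.23 dB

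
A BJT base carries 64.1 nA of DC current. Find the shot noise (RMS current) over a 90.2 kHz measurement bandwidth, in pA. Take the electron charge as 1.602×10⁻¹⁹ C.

43.0 pA

I_n = √(2qI·B)
2qI·B = 2 × 1.602×10⁻¹⁹ × 6.41×10⁻⁸ × 9.02×10⁴ = 1.85×10⁻²¹ A²
I_n = √(1.85×10⁻²¹) = 4.30×10⁻¹¹ A = 43.0 pA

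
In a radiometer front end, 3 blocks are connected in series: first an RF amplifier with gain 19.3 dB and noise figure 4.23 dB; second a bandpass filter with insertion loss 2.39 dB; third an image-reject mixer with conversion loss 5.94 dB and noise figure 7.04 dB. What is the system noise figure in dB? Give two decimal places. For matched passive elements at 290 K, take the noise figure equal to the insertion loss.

4.38 dB

Convert to linear (a loss of L dB is a gain of −L dB): F_i = 10^(NF_i/10), G_i = 10^(G_i,dB/10)
  Stage 1: F_1 = 10^(4.23/10) = 2.649, G_1 = 10^(19.3/10) = 85.11
  Stage 2: F_2 = 10^(2.39/10) = 1.734, G_2 = 10^(−2.39/10) = 0.5768
  Stage 3: F_3 = 10^(7.04/10) = 5.058, G_3 = 10^(−5.94/10) = 0.2547
Friis cascade:
  F = 2.649 + (1.734 − 1)/85.11 + (5.058 − 1)/49.09 = 2.740
NF = 10 log₁₀(2.740) = 4.38 dB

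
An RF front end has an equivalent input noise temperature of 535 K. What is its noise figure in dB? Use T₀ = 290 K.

F = 1 + T_e/T₀ = 1 + 535/290 = 2.84483
NF = 10 log₁₀(2.84483) = 4.54 dB

4.54 dB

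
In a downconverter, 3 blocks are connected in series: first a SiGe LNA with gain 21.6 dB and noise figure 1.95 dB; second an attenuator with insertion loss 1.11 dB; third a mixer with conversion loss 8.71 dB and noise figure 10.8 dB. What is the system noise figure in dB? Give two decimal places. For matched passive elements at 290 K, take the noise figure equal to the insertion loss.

2.22 dB

Convert to linear (a loss of L dB is a gain of −L dB): F_i = 10^(NF_i/10), G_i = 10^(G_i,dB/10)
  Stage 1: F_1 = 10^(1.95/10) = 1.567, G_1 = 10^(21.6/10) = 144.5
  Stage 2: F_2 = 10^(1.11/10) = 1.291, G_2 = 10^(−1.11/10) = 0.7745
  Stage 3: F_3 = 10^(10.8/10) = 12.02, G_3 = 10^(−8.71/10) = 0.1346
Friis cascade:
  F = 1.567 + (1.291 − 1)/144.5 + (12.02 − 1)/111.9 = 1.667
NF = 10 log₁₀(1.667) = 2.22 dB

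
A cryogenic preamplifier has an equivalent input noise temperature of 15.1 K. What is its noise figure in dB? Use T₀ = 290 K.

F = 1 + T_e/T₀ = 1 + 15.1/290 = 1.05207
NF = 10 log₁₀(1.05207) = 0.220 dB

0.220 dB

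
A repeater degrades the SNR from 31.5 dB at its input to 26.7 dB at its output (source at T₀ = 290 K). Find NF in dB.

NF (dB) = SNR_in(dB) − SNR_out(dB) when the source is at T₀
NF = 31.5 − 26.7 = 4.8 dB

4.8 dB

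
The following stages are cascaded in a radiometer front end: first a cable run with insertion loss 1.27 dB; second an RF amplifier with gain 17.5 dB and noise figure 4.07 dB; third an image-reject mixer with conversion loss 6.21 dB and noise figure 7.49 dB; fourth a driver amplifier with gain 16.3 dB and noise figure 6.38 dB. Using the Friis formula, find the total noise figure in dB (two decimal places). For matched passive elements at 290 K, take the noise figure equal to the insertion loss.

5.87 dB

Convert to linear (a loss of L dB is a gain of −L dB): F_i = 10^(NF_i/10), G_i = 10^(G_i,dB/10)
  Stage 1: F_1 = 10^(1.27/10) = 1.340, G_1 = 10^(−1.27/10) = 0.7464
  Stage 2: F_2 = 10^(4.07/10) = 2.553, G_2 = 10^(17.5/10) = 56.23
  Stage 3: F_3 = 10^(7.49/10) = 5.610, G_3 = 10^(−6.21/10) = 0.2393
  Stage 4: F_4 = 10^(6.38/10) = 4.345, G_4 = 10^(16.3/10) = 42.66
Friis cascade:
  F = 1.340 + (2.553 − 1)/0.7464 + (5.610 − 1)/41.98 + (4.345 − 1)/10.05 = 3.863
NF = 10 log₁₀(3.863) = 5.87 dB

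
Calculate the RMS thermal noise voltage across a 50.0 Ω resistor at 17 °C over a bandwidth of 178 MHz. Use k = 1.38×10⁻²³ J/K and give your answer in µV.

11.9 µV

T = 17 °C + 273.15 = 290.15 K
V_n = √(4kTRB)
4kTRB = 4 × 1.38×10⁻²³ × 290.15 × 5.00×10¹ × 1.78×10⁸ = 1.43×10⁻¹⁰ V²
V_n = √(1.43×10⁻¹⁰) = 1.19×10⁻⁵ V = 11.9 µV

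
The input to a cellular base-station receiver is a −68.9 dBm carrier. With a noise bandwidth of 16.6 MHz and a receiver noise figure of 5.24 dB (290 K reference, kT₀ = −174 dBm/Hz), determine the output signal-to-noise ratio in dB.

27.7 dB

Noise floor: N = −174 + 10 log₁₀(B) + NF
10 log₁₀(1.66×10⁷) = 72.2 dB
N = −174 + 72.2 + 5.24 = −96.56 dBm
SNR = P_sig − N = −68.9 − (−96.56) = 27.66 dB → 27.7 dB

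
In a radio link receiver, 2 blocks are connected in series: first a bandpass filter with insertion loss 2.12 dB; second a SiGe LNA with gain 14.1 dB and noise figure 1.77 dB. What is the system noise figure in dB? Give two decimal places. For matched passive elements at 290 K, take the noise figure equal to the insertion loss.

Convert to linear (a loss of L dB is a gain of −L dB): F_i = 10^(NF_i/10), G_i = 10^(G_i,dB/10)
  Stage 1: F_1 = 10^(2.12/10) = 1.629, G_1 = 10^(−2.12/10) = 0.6138
  Stage 2: F_2 = 10^(1.77/10) = 1.503, G_2 = 10^(14.1/10) = 25.70
Friis cascade:
  F = 1.629 + (1.503 − 1)/0.6138 = 2.449
NF = 10 log₁₀(2.449) = 3.89 dB

3.89 dB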